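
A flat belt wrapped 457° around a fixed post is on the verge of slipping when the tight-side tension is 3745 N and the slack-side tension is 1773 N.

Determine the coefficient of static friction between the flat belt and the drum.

μ ≈ 0.0937

T₂/T₁ = e^{μβ} → μ = ln(T₂/T₁)/β.
β = 457° = 7.976 rad.
μ = ln(3745/1773)/7.976 = ln(2.112)/7.976 = 0.0937.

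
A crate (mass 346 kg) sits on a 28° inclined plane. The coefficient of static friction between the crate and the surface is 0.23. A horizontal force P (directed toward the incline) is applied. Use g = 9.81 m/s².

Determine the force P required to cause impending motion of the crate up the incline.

At impending motion up the slope, friction acts down-slope at its limit: f = μ_s N.
Perpendicular to the incline: N = m g cos θ + P sin θ.
Along the incline: P cos θ = m g sin θ + μ_s N = m g sin θ + μ_s (m g cos θ + P sin θ).
Solving, P (cos θ − μ_s sin θ) = m g (sin θ + μ_s cos θ), so P = 346×9.81×(sin 28° + 0.23 cos 28°)/(cos 28° − 0.23 sin 28°) = 3390×0.6725/0.775 = 2950 N.

P ≈ 2950 N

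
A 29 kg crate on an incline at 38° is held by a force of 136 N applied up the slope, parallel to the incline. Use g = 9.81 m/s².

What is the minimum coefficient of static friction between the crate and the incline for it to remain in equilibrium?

μ_s,min ≈ 0.175

N = m g cos θ = 224.2 N.
Friction must make up the shortfall along the incline: f = m g sin θ − P = 175.1 − 136 = 39.15 N.
At the threshold f = μ_s N, so μ_s,min = 39.15/224.2 = 0.175.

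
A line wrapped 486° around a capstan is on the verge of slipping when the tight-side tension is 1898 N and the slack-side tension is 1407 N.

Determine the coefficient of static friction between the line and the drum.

T₂/T₁ = e^{μβ} → μ = ln(T₂/T₁)/β.
β = 486° = 8.482 rad.
μ = ln(1898/1407)/8.482 = ln(1.349)/8.482 = 0.0353.

μ ≈ 0.0353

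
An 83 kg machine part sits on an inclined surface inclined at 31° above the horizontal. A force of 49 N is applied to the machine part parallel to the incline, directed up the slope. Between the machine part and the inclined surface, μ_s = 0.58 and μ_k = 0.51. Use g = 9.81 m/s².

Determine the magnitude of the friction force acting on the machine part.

f ≈ 370 N (up the incline)

Perpendicular to the surface, N = m g cos θ = 83·9.81·cos 31° = 697.9 N.
The friction needed for equilibrium is m g sin θ − P = 419.4 − 49 = 370.4 N, measured positive up-slope.
Maximum static friction available: μ_s N = 0.58 × 697.9 = 404.8 N.
Since |370.4| ≤ 404.8 N, no slip — friction simply equals what equilibrium demands.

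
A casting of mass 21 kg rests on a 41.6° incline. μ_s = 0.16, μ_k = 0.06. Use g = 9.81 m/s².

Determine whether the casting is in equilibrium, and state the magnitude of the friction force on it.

N = m g cos θ = 154 N.
Down-slope weight component: m g sin θ = 137 N.
μ_s N = 24.6 N.
137 > 24.6 N, so it slides; kinetic friction f = μ_k N = 0.06×154 = 9.24 N.

f ≈ 9.24 N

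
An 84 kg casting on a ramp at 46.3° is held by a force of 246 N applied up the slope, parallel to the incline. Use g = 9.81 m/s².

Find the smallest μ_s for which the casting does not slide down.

N = m g cos θ = 569.3 N.
Friction must make up the shortfall along the incline: f = m g sin θ − P = 595.8 − 246 = 349.8 N.
At the threshold f = μ_s N, so μ_s,min = 349.8/569.3 = 0.614.

μ_s,min ≈ 0.614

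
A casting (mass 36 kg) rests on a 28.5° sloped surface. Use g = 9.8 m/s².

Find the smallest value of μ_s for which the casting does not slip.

μ_s,min ≈ 0.543

At the slip threshold m g sin θ = μ_s m g cos θ, so μ_s,min = tan θ.
μ_s,min = tan 28.5° = 0.543.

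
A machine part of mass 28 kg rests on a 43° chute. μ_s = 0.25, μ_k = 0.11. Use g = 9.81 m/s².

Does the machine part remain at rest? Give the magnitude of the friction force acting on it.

f ≈ 22.1 N

N = m g cos θ = 201 N.
Down-slope weight component: m g sin θ = 187 N.
μ_s N = 50.2 N.
187 > 50.2 N, so it slides; kinetic friction f = μ_k N = 0.11×201 = 22.1 N.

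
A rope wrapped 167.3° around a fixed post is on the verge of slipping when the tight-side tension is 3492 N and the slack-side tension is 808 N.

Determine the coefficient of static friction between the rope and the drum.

T₂/T₁ = e^{μβ} → μ = ln(T₂/T₁)/β.
β = 167.3° = 2.92 rad.
μ = ln(3492/808)/2.92 = ln(4.322)/2.92 = 0.501.

μ ≈ 0.501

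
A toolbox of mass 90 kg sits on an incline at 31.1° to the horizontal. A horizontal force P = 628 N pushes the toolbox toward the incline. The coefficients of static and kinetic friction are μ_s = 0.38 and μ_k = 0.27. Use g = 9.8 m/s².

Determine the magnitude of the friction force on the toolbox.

f ≈ 82.2 N (down the incline)

The horizontal push has a component P sin θ into the surface, so N = m g cos θ + P sin θ = 755.2 + 324.4 = 1080 N.
Parallel to the incline: P cos θ − m g sin θ = 537.7 − 455.6 = 82.15 N; the friction needed to balance this is 82.15 N acting down the slope.
Maximum static friction: μ_s N = 0.38 × 1080 = 410.3 N.
|f_req| = 82.15 ≤ 410.3 N → the toolbox is in equilibrium; friction equals the required value.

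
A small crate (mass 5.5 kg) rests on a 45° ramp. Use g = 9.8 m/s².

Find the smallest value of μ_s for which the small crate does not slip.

μ_s,min ≈ 1

At the slip threshold m g sin θ = μ_s m g cos θ, so μ_s,min = tan θ.
μ_s,min = tan 45° = 1.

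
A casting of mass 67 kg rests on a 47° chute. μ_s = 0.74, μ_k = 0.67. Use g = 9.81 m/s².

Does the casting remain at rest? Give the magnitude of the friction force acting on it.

f ≈ 300 N

N = m g cos θ = 448 N.
Down-slope weight component: m g sin θ = 481 N.
μ_s N = 332 N.
481 > 332 N, so it slides; kinetic friction f = μ_k N = 0.67×448 = 300 N.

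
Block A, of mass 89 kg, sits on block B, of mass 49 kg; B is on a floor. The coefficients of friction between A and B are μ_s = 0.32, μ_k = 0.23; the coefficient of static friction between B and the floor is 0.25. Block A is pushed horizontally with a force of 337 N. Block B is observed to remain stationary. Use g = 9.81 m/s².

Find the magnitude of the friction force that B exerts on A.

f ≈ 201 N

Normal force at the A–B interface: N₁ = m_A g = 873.1 N.
So the A–B interface can sustain at most μ_s N₁ = 279.4 N of static friction.
P = 337 N exceeds that limit, so A slips over B and the interface friction becomes kinetic: f₁ = μ_k N₁ = 0.23×873.1 = 201 N.
B experiences an equal 201 N forward from A (third law). B is in equilibrium, so the floor supplies f₂ = 201 N of static friction (limit μ_s(m_A+m_B)g = 338.4 N, not exceeded).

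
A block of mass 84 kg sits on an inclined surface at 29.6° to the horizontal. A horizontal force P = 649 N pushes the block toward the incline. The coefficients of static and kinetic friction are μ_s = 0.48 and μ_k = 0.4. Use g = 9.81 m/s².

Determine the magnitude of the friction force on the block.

f ≈ 157 N (down the incline)

Normal direction: N = m g cos θ + P sin θ = 1037 N.
Along the incline, the net driving force (taking up-slope positive) is P cos θ − m g sin θ = 564.3 − 407 = 157.3 N, so equilibrium requires friction f = -157.3 N (down-slope).
The limit of static friction is μ_s N = 497.8 N.
|f_req| = 157.3 ≤ 497.8 N → the block is in equilibrium; friction equals the required value.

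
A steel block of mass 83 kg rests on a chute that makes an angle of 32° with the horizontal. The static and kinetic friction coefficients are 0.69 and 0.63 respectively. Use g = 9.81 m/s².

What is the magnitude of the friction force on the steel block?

The normal reaction is N = m g cos θ = 690.5 N.
Along the slope the weight component is m g sin θ = 431.5 N; friction must supply exactly this, acting up-slope.
Static friction can supply at most μ_s N = 476.4 N.
Since |431.5| ≤ 476.4 N, the steel block remains in static equilibrium and friction takes exactly the required value.

f ≈ 431 N (up the incline)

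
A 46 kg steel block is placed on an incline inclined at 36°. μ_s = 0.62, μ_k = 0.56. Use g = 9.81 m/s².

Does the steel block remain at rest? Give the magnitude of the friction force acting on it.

N = m g cos θ = 365 N.
Down-slope weight component: m g sin θ = 265 N.
μ_s N = 226 N.
265 > 226 N, so it slides; kinetic friction f = μ_k N = 0.56×365 = 204 N.

f ≈ 204 N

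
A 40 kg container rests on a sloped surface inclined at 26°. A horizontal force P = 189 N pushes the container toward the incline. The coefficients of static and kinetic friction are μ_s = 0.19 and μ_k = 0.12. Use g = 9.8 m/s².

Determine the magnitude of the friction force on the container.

f ≈ 1.97 N (up the incline)

Normal direction: N = m g cos θ + P sin θ = 435.2 N.
Parallel to the incline: P cos θ − m g sin θ = 169.9 − 171.8 = -1.969 N; the friction needed to balance this is 1.969 N acting up the slope.
The limit of static friction is μ_s N = 82.68 N.
Since 1.969 N is within the 82.68 N limit, the container stays put and friction is exactly 1.97 N.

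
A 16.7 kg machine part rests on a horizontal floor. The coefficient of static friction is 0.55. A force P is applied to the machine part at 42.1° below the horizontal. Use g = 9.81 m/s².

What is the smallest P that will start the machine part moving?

N = m g + P sin α (the push presses the machine part into the horizontal floor).
At impending slip, P cos α = μ_s N = μ_s (m g + P sin α).
Solving: P (cos α − μ_s sin α) = μ_s m g → P = 0.55×164/(cos 42.1° − 0.55 sin 42.1°) = 90.1/0.3732 = 241 N.

P ≈ 241 N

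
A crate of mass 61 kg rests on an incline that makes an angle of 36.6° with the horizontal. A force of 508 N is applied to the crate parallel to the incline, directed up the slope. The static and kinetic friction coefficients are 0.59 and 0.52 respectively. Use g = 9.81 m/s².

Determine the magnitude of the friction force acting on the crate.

f ≈ 151 N (down the incline)

Perpendicular to the surface, N = m g cos θ = 61·9.81·cos 36.6° = 480.4 N.
For equilibrium along the incline the friction force must supply f = m g sin θ − P = 356.8 − 508 = -151.2 N (positive meaning up-slope).
The static-friction ceiling is μ_s N = 0.59 × 480.4 = 283.4 N.
Since |-151.2| ≤ 283.4 N, the crate remains in static equilibrium and friction takes exactly the required value.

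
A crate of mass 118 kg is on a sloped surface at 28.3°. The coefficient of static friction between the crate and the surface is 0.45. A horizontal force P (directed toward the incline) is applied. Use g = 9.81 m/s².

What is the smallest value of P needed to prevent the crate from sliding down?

P_min ≈ 82.4 N

The crate tends to slide down (tan θ > μ_s), so at the point of impending slip friction acts up-slope at its limit: f = μ_s N.
Perpendicular to the incline: N = m g cos θ + P sin θ.
Along the incline: P cos θ + μ_s N = m g sin θ, i.e. P cos θ + μ_s (m g cos θ + P sin θ) = m g sin θ.
Solving, P (cos θ + μ_s sin θ) = m g (sin θ − μ_s cos θ), so P = 1160×0.07787/1.094 = 82.4 N.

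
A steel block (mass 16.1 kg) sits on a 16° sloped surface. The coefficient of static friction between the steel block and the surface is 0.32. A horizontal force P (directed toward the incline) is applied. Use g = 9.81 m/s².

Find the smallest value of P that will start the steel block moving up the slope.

At impending motion up the slope, friction acts down-slope at its limit: f = μ_s N.
Perpendicular to the incline: N = m g cos θ + P sin θ.
Along the incline: P cos θ = m g sin θ + μ_s N = m g sin θ + μ_s (m g cos θ + P sin θ).
Solving, P (cos θ − μ_s sin θ) = m g (sin θ + μ_s cos θ), so P = 16.1×9.81×(sin 16° + 0.32 cos 16°)/(cos 16° − 0.32 sin 16°) = 158×0.5832/0.8731 = 106 N.

P ≈ 106 N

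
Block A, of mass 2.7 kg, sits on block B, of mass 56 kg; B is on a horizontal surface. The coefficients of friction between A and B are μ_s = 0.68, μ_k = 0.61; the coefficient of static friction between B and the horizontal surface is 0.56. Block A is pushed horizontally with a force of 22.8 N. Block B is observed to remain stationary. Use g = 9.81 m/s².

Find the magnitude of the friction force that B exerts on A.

Between the blocks, N₁ = m_A g = 26.49 N.
Maximum static friction on A from B: μ_s N₁ = 0.68×26.49 = 18.01 N.
P = 22.8 N exceeds that limit, so A slips over B and the interface friction becomes kinetic: f₁ = μ_k N₁ = 0.61×26.49 = 16.2 N.
By Newton's third law B feels 16.2 N forward from A. With B stationary, the floor's static friction on B balances it: f₂ = 16.2 N (well within μ_s(m_A+m_B)g = 322.5 N).

f ≈ 16.2 N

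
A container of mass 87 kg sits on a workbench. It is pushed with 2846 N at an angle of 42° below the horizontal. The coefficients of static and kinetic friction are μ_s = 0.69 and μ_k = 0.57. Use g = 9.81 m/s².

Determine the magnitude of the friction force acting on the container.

f ≈ 1570 N

Vertical equilibrium gives N = m g + P sin α = 2758 N.
For equilibrium, f = P cos α = 2846×cos 42° = 2115 N.
The static-friction limit is μ_s N = 1903 N.
The required friction exceeds μ_s N, so the container moves and f = μ_k N = 1570 N.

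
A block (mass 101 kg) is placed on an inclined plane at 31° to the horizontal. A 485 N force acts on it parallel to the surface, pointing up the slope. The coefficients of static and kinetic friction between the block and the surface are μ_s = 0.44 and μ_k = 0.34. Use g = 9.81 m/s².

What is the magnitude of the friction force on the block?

f ≈ 25.3 N (up the incline)

Perpendicular to the surface, N = m g cos θ = 101·9.81·cos 31° = 849.3 N.
Parallel to the incline, ΣF = 0 gives f = m g sin θ − P = 510.3 − 485 = 25.3 N (up-slope positive).
Static friction can supply at most μ_s N = 373.7 N.
Since |25.3| ≤ 373.7 N, the block remains in static equilibrium and friction takes exactly the required value.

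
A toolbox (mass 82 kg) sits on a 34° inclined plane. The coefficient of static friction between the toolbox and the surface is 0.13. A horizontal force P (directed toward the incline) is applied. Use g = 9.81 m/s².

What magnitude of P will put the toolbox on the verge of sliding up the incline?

P ≈ 709 N

At impending motion up the slope, friction acts down-slope at its limit: f = μ_s N.
Perpendicular to the incline: N = m g cos θ + P sin θ.
Along the incline: P cos θ = m g sin θ + μ_s N = m g sin θ + μ_s (m g cos θ + P sin θ).
Solving, P (cos θ − μ_s sin θ) = m g (sin θ + μ_s cos θ), so P = 82×9.81×(sin 34° + 0.13 cos 34°)/(cos 34° − 0.13 sin 34°) = 804×0.667/0.7563 = 709 N.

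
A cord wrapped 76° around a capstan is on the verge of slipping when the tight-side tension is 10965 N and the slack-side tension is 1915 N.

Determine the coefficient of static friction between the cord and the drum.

μ ≈ 1.32

T₂/T₁ = e^{μβ} → μ = ln(T₂/T₁)/β.
β = 76° = 1.326 rad.
μ = ln(10965/1915)/1.326 = ln(5.726)/1.326 = 1.32.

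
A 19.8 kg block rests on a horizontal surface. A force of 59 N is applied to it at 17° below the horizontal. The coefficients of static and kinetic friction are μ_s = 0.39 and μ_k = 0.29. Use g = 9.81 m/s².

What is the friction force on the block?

f ≈ 56.4 N

N = m g + P sin α = 194.2 + 59×sin 17° = 211.5 N.
Horizontally, friction must balance P cos α = 56.42 N.
μ_s N = 0.39 × 211.5 = 82.48 N.
56.42 ≤ 82.48 N → static; friction equals the required 56.4 N.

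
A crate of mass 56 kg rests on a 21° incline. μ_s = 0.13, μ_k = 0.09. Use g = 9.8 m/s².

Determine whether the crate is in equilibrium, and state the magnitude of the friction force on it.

N = m g cos θ = 512 N.
Down-slope weight component: m g sin θ = 197 N.
μ_s N = 66.6 N.
197 > 66.6 N, so it slides; kinetic friction f = μ_k N = 0.09×512 = 46.1 N.

f ≈ 46.1 N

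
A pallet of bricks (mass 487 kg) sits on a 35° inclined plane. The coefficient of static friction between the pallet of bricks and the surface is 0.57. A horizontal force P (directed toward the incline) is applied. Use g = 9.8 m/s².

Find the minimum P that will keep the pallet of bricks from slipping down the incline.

The pallet of bricks tends to slide down (tan θ > μ_s), so at the point of impending slip friction acts up-slope at its limit: f = μ_s N.
Perpendicular to the incline: N = m g cos θ + P sin θ.
Along the incline: P cos θ + μ_s N = m g sin θ, i.e. P cos θ + μ_s (m g cos θ + P sin θ) = m g sin θ.
Solving, P (cos θ + μ_s sin θ) = m g (sin θ − μ_s cos θ), so P = 4770×0.1067/1.146 = 444 N.

P_min ≈ 444 N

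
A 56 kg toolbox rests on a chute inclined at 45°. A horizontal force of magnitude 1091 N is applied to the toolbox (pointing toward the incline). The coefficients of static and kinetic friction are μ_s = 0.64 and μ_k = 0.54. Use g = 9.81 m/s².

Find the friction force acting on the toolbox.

f ≈ 383 N (down the incline)

Resolve perpendicular to the incline: N = m g cos θ + P sin θ = 56×9.81×cos 45° + 1091×sin 45° = 1160 N.
Parallel to the incline: P cos θ − m g sin θ = 771.5 − 388.5 = 383 N; the friction needed to balance this is 383 N acting down the slope.
The limit of static friction is μ_s N = 742.3 N.
|f_req| = 383 ≤ 742.3 N → the toolbox is in equilibrium; friction equals the required value.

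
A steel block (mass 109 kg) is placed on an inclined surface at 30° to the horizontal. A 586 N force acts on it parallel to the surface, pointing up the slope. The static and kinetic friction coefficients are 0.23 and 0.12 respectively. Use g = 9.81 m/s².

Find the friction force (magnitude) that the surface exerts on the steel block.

The normal reaction is N = m g cos θ = 926 N.
The friction needed for equilibrium is m g sin θ − P = 534.6 − 586 = -51.36 N, measured positive up-slope.
The static-friction ceiling is μ_s N = 0.23 × 926 = 213 N.
Since |-51.36| ≤ 213 N, static friction is sufficient; f equals the required value, not μ_s N.

f ≈ 51.4 N (down the incline)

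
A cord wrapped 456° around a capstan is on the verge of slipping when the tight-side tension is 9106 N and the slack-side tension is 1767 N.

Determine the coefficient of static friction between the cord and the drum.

μ ≈ 0.206

T₂/T₁ = e^{μβ} → μ = ln(T₂/T₁)/β.
β = 456° = 7.959 rad.
μ = ln(9106/1767)/7.959 = ln(5.153)/7.959 = 0.206.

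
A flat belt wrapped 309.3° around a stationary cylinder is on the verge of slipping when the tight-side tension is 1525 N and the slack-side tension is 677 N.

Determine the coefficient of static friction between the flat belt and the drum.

T₂/T₁ = e^{μβ} → μ = ln(T₂/T₁)/β.
β = 309.3° = 5.398 rad.
μ = ln(1525/677)/5.398 = ln(2.253)/5.398 = 0.15.

μ ≈ 0.15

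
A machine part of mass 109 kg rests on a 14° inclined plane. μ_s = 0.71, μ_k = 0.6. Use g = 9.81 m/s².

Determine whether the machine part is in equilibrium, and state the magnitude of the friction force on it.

f ≈ 259 N

N = m g cos θ = 1040 N.
Down-slope weight component: m g sin θ = 259 N.
μ_s N = 737 N.
259 ≤ 737 N, so it stays put; friction = 259 N.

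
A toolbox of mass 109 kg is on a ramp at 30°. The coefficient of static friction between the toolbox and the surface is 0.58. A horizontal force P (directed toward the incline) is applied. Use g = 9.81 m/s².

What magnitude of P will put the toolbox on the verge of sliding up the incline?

P ≈ 1860 N

At impending motion up the slope, friction acts down-slope at its limit: f = μ_s N.
Perpendicular to the incline: N = m g cos θ + P sin θ.
Along the incline: P cos θ = m g sin θ + μ_s N = m g sin θ + μ_s (m g cos θ + P sin θ).
Solving, P (cos θ − μ_s sin θ) = m g (sin θ + μ_s cos θ), so P = 109×9.81×(sin 30° + 0.58 cos 30°)/(cos 30° − 0.58 sin 30°) = 1070×1.002/0.576 = 1860 N.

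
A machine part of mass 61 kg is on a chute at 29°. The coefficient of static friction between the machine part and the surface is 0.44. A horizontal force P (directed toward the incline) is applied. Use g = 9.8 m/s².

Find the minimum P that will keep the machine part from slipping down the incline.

P_min ≈ 54.9 N

The machine part tends to slide down (tan θ > μ_s), so at the point of impending slip friction acts up-slope at its limit: f = μ_s N.
Perpendicular to the incline: N = m g cos θ + P sin θ.
Along the incline: P cos θ + μ_s N = m g sin θ, i.e. P cos θ + μ_s (m g cos θ + P sin θ) = m g sin θ.
Solving, P (cos θ + μ_s sin θ) = m g (sin θ − μ_s cos θ), so P = 598×0.09998/1.088 = 54.9 N.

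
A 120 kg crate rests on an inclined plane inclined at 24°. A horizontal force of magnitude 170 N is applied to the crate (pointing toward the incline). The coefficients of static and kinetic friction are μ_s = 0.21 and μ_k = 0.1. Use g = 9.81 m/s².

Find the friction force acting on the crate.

f ≈ 114 N (up the incline)

Normal direction: N = m g cos θ + P sin θ = 1145 N.
Along the incline, the net driving force (taking up-slope positive) is P cos θ − m g sin θ = 155.3 − 478.8 = -323.5 N, so equilibrium requires friction f = 323.5 N (up-slope).
The limit of static friction is μ_s N = 240.4 N.
|f_req| = 323.5 > 240.4 N → the crate slides down the incline; f = μ_k N = 0.1 × 1145 = 114 N.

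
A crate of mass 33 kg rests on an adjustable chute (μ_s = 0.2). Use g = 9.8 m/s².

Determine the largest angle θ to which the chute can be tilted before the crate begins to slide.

θ_max ≈ 11.3°

At the slip threshold, m g sin θ = μ_s · m g cos θ, so tan θ = μ_s.
θ_max = arctan(0.2) = 11.3°.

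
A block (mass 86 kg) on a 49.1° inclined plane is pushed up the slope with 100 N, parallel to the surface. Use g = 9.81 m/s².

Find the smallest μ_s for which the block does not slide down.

N = m g cos θ = 552.4 N.
Friction must make up the shortfall along the incline: f = m g sin θ − P = 637.7 − 100 = 537.7 N.
At the threshold f = μ_s N, so μ_s,min = 537.7/552.4 = 0.973.

μ_s,min ≈ 0.973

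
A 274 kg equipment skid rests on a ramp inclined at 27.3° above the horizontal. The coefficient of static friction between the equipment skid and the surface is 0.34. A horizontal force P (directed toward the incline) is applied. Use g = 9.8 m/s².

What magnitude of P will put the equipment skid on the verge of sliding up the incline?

P ≈ 2790 N

At impending motion up the slope, friction acts down-slope at its limit: f = μ_s N.
Perpendicular to the incline: N = m g cos θ + P sin θ.
Along the incline: P cos θ = m g sin θ + μ_s N = m g sin θ + μ_s (m g cos θ + P sin θ).
Solving, P (cos θ − μ_s sin θ) = m g (sin θ + μ_s cos θ), so P = 274×9.8×(sin 27.3° + 0.34 cos 27.3°)/(cos 27.3° − 0.34 sin 27.3°) = 2690×0.7608/0.7327 = 2790 N.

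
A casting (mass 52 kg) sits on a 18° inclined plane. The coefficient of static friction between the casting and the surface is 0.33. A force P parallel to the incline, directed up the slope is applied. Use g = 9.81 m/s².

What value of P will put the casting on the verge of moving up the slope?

P ≈ 318 N

At impending motion up the slope, friction acts down-slope at its limit: f = μ_s N.
P is parallel to the surface, so N = m g cos θ = 485 N.
Along the incline: P = m g sin θ + μ_s N = 158 + 0.33×485 = 318 N.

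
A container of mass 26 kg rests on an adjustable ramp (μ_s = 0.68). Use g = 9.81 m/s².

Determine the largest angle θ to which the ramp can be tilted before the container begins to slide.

At the slip threshold, m g sin θ = μ_s · m g cos θ, so tan θ = μ_s.
θ_max = arctan(0.68) = 34.2°.

θ_max ≈ 34.2°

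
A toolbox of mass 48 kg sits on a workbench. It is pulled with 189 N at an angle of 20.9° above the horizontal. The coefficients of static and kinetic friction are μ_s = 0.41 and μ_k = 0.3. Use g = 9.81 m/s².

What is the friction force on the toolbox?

The vertical component of P reduces the normal force: N = m g − P sin α = 470.9 − 67.42 = 403.5 N.
For equilibrium, f = P cos α = 189×cos 20.9° = 176.6 N.
The static-friction limit is μ_s N = 165.4 N.
The required friction exceeds μ_s N, so the toolbox moves and f = μ_k N = 121 N.

f ≈ 121 N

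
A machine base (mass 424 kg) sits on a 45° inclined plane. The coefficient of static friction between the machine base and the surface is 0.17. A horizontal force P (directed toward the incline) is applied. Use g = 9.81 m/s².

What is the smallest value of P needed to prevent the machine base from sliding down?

P_min ≈ 2950 N

The machine base tends to slide down (tan θ > μ_s), so at the point of impending slip friction acts up-slope at its limit: f = μ_s N.
Perpendicular to the incline: N = m g cos θ + P sin θ.
Along the incline: P cos θ + μ_s N = m g sin θ, i.e. P cos θ + μ_s (m g cos θ + P sin θ) = m g sin θ.
Solving, P (cos θ + μ_s sin θ) = m g (sin θ − μ_s cos θ), so P = 4160×0.5869/0.8273 = 2950 N.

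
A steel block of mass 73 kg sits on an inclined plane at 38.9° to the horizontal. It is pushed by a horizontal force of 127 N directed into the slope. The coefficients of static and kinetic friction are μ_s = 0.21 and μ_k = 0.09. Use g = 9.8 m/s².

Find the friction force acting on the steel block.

f ≈ 57.3 N (up the incline)

Normal direction: N = m g cos θ + P sin θ = 636.5 N.
Along the incline, the net driving force (taking up-slope positive) is P cos θ − m g sin θ = 98.84 − 449.2 = -350.4 N, so equilibrium requires friction f = 350.4 N (up-slope).
The limit of static friction is μ_s N = 133.7 N.
The required 350.4 N exceeds the static limit, so the steel block slides down-slope and f = μ_k N = 0.09×636.5 = 57.3 N.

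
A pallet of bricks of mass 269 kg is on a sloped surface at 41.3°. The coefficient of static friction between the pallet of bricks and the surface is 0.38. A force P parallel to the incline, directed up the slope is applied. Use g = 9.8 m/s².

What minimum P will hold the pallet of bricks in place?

P_min ≈ 987 N

The pallet of bricks tends to slide down (tan θ > μ_s), so at the point of impending slip friction acts up-slope at its limit: f = μ_s N.
P is parallel to the surface, so N = m g cos θ = 1980 N.
Along the incline: P + μ_s N = m g sin θ, so P = 1740 − 0.38×1980 = 987 N.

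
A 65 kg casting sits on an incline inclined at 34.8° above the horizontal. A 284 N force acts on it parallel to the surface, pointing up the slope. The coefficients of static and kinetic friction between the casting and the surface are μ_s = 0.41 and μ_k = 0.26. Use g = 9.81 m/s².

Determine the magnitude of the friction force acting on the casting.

The normal reaction is N = m g cos θ = 523.6 N.
Parallel to the incline, ΣF = 0 gives f = m g sin θ − P = 363.9 − 284 = 79.92 N (up-slope positive).
Static friction can supply at most μ_s N = 214.7 N.
Since |79.92| ≤ 214.7 N, no slip — friction simply equals what equilibrium demands.

f ≈ 79.9 N (up the incline)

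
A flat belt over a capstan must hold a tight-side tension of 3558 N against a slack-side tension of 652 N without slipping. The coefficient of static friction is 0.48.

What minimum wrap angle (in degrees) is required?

β_min ≈ 203°

T₂/T₁ = e^{μβ} → β = ln(T₂/T₁)/μ.
β = ln(3558/652)/0.48 = 1.697/0.48 = 3.535 rad.
In degrees: β = 3.535 × 180/π = 203°.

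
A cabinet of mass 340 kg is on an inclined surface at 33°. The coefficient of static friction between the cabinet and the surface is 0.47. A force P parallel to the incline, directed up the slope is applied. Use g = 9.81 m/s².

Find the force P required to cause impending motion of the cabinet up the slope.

P ≈ 3130 N

At impending motion up the slope, friction acts down-slope at its limit: f = μ_s N.
P is parallel to the surface, so N = m g cos θ = 2800 N.
Along the incline: P = m g sin θ + μ_s N = 1820 + 0.47×2800 = 3130 N.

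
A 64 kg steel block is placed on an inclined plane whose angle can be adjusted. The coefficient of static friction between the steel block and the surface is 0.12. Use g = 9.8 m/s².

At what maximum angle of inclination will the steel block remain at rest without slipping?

At the slip threshold, m g sin θ = μ_s · m g cos θ, so tan θ = μ_s.
θ_max = arctan(0.12) = 6.84°.

θ_max ≈ 6.84°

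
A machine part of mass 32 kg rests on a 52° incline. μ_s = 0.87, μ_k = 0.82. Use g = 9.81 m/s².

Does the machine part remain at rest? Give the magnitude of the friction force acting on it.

f ≈ 158 N

N = m g cos θ = 193 N.
Down-slope weight component: m g sin θ = 247 N.
μ_s N = 168 N.
247 > 168 N, so it slides; kinetic friction f = μ_k N = 0.82×193 = 158 N.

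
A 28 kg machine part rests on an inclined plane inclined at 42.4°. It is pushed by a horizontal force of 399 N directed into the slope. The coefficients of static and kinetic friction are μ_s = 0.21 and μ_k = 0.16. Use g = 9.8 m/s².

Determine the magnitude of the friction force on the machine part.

Resolve perpendicular to the incline: N = m g cos θ + P sin θ = 28×9.8×cos 42.4° + 399×sin 42.4° = 471.7 N.
Along the incline, the net driving force (taking up-slope positive) is P cos θ − m g sin θ = 294.6 − 185 = 109.6 N, so equilibrium requires friction f = -109.6 N (down-slope).
The limit of static friction is μ_s N = 99.05 N.
The required 109.6 N exceeds the static limit, so the machine part slides up-slope and f = μ_k N = 0.16×471.7 = 75.5 N.

f ≈ 75.5 N (down the incline)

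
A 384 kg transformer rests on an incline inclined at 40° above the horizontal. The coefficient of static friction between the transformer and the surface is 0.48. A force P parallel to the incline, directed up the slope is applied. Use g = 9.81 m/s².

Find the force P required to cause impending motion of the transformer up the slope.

P ≈ 3810 N

At impending motion up the slope, friction acts down-slope at its limit: f = μ_s N.
P is parallel to the surface, so N = m g cos θ = 2890 N.
Along the incline: P = m g sin θ + μ_s N = 2420 + 0.48×2890 = 3810 N.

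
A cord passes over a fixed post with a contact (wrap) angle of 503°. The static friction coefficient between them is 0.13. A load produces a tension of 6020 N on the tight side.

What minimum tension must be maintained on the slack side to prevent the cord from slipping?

T_min ≈ 1920 N

Capstan equation at impending slip: T_tight/T_slack = e^{μβ}.
β = 503° = 8.779 rad; e^{μβ} = e^{0.13×8.779} = 3.131.
T_slack = T_tight / e^{μβ} = 6020 / 3.131 = 1920 N.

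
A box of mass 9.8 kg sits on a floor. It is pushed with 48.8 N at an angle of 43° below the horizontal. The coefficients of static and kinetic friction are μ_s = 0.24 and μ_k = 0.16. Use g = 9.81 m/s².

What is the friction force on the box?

f ≈ 20.7 N

The vertical component of P adds to the normal force: N = m g + P sin α = 96.14 + 33.28 = 129.4 N.
Horizontally, friction must balance P cos α = 35.69 N.
The static-friction limit is μ_s N = 31.06 N.
The required friction exceeds μ_s N, so the box moves and f = μ_k N = 20.7 N.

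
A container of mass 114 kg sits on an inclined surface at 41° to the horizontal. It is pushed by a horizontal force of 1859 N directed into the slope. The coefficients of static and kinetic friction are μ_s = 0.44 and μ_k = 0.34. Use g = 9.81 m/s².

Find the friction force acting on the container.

The horizontal push has a component P sin θ into the surface, so N = m g cos θ + P sin θ = 844 + 1220 = 2064 N.
Parallel to the incline: P cos θ − m g sin θ = 1403 − 733.7 = 669.3 N; the friction needed to balance this is 669.3 N acting down the slope.
The limit of static friction is μ_s N = 908 N.
Since 669.3 N is within the 908 N limit, the container stays put and friction is exactly 669 N.

f ≈ 669 N (down the incline)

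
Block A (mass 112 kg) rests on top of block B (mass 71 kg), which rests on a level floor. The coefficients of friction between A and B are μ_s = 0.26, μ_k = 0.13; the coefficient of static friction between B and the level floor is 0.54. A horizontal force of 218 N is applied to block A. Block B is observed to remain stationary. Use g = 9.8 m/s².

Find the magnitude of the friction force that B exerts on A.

f ≈ 218 N

The normal force B exerts on A is simply A's weight, N₁ = 1098 N.
So the A–B interface can sustain at most μ_s N₁ = 285.4 N of static friction.
Since P = 218 N ≤ 285.4 N, A does not slip on B; friction on A equals P = 218 N.
B experiences an equal 218 N forward from A (third law). B is in equilibrium, so the floor supplies f₂ = 218 N of static friction (limit μ_s(m_A+m_B)g = 968.4 N, not exceeded).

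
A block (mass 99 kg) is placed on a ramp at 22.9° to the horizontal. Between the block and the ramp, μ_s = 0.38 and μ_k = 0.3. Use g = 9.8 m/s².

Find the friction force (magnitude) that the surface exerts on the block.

f ≈ 268 N (up the incline)

The normal reaction is N = m g cos θ = 893.7 N.
Along the slope the weight component is m g sin θ = 377.5 N; friction must supply exactly this, acting up-slope.
Static friction can supply at most μ_s N = 339.6 N.
Since |377.5| > 339.6 N, static friction cannot hold it; the block slides down the incline and kinetic friction applies: f = μ_k N = 0.3 × 893.7 = 268 N.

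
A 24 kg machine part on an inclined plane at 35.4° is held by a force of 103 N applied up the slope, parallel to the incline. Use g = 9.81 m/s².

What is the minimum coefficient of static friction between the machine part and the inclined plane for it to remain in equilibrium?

μ_s,min ≈ 0.174

N = m g cos θ = 191.9 N.
Friction must make up the shortfall along the incline: f = m g sin θ − P = 136.4 − 103 = 33.39 N.
At the threshold f = μ_s N, so μ_s,min = 33.39/191.9 = 0.174.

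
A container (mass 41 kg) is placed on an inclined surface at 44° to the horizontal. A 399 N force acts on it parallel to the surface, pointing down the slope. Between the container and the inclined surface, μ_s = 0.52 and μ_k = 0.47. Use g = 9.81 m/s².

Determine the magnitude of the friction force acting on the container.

f ≈ 136 N (up the incline)

The normal reaction is N = m g cos θ = 289.3 N.
Parallel to the incline, ΣF = 0 gives f = m g sin θ + P = 279.4 + 399 = 678.4 N (up-slope positive).
The static-friction ceiling is μ_s N = 0.52 × 289.3 = 150.4 N.
Since |678.4| > 150.4 N, static friction cannot hold it; the container slides down the incline and kinetic friction applies: f = μ_k N = 0.47 × 289.3 = 136 N.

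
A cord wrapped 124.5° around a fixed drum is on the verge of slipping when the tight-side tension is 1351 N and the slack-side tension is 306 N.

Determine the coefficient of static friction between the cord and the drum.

T₂/T₁ = e^{μβ} → μ = ln(T₂/T₁)/β.
β = 124.5° = 2.173 rad.
μ = ln(1351/306)/2.173 = ln(4.415)/2.173 = 0.683.

μ ≈ 0.683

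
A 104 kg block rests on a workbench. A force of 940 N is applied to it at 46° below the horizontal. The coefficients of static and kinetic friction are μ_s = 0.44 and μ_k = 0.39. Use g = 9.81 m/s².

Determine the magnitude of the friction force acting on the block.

Vertical equilibrium gives N = m g + P sin α = 1696 N.
The horizontal driving force is P cos α = 653 N, so equilibrium needs friction f = 653 N.
The static-friction limit is μ_s N = 746.4 N.
653 ≤ 746.4 N → static; friction equals the required 653 N.

f ≈ 653 N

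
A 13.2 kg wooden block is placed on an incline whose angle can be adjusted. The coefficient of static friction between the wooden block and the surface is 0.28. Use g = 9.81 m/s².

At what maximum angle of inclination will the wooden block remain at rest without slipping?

θ_max ≈ 15.6°

At the slip threshold, m g sin θ = μ_s · m g cos θ, so tan θ = μ_s.
θ_max = arctan(0.28) = 15.6°.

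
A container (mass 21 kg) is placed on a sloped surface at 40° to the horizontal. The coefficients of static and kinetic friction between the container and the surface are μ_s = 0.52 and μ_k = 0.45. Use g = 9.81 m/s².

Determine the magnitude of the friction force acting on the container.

Normal force: N = m g cos θ = 21 × 9.81 × cos 40° = 157.8 N.
Along the slope the weight component is m g sin θ = 132.4 N; friction must supply exactly this, acting up-slope.
Maximum static friction available: μ_s N = 0.52 × 157.8 = 82.06 N.
|132.4| exceeds 82.06 N, so the container slips down-slope; friction is kinetic, f = μ_k N = 0.45×157.8 = 71 N.

f ≈ 71 N (up the incline)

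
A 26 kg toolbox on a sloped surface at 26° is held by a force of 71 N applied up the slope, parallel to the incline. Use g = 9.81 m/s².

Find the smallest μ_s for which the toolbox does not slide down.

μ_s,min ≈ 0.178

N = m g cos θ = 229.2 N.
Friction must make up the shortfall along the incline: f = m g sin θ − P = 111.8 − 71 = 40.81 N.
At the threshold f = μ_s N, so μ_s,min = 40.81/229.2 = 0.178.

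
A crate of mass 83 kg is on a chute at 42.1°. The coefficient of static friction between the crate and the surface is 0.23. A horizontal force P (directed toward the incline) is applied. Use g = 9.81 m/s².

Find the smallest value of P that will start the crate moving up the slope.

At impending motion up the slope, friction acts down-slope at its limit: f = μ_s N.
Perpendicular to the incline: N = m g cos θ + P sin θ.
Along the incline: P cos θ = m g sin θ + μ_s N = m g sin θ + μ_s (m g cos θ + P sin θ).
Solving, P (cos θ − μ_s sin θ) = m g (sin θ + μ_s cos θ), so P = 83×9.81×(sin 42.1° + 0.23 cos 42.1°)/(cos 42.1° − 0.23 sin 42.1°) = 814×0.8411/0.5878 = 1170 N.

P ≈ 1170 N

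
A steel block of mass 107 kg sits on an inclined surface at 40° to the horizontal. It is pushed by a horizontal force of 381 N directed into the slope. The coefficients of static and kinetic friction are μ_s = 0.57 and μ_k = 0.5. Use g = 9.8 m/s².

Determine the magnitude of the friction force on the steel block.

Resolve perpendicular to the incline: N = m g cos θ + P sin θ = 107×9.8×cos 40° + 381×sin 40° = 1048 N.
Along the incline, the net driving force (taking up-slope positive) is P cos θ − m g sin θ = 291.9 − 674 = -382.2 N, so equilibrium requires friction f = 382.2 N (up-slope).
The limit of static friction is μ_s N = 597.5 N.
Since 382.2 N is within the 597.5 N limit, the steel block stays put and friction is exactly 382 N.

f ≈ 382 N (up the incline)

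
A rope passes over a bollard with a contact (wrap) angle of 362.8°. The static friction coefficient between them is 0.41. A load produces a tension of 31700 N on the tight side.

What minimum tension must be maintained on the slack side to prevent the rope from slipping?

T_min ≈ 2360 N

Capstan equation at impending slip: T_tight/T_slack = e^{μβ}.
β = 362.8° = 6.332 rad; e^{μβ} = e^{0.41×6.332} = 13.41.
T_slack = T_tight / e^{μβ} = 31700 / 13.41 = 2360 N.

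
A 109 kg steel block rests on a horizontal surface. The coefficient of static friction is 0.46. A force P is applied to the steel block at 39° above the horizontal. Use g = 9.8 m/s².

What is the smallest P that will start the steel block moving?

P ≈ 461 N

N = m g − P sin α (the pull lifts the steel block).
At impending slip, P cos α = μ_s N = μ_s (m g − P sin α).
Solving: P (cos α + μ_s sin α) = μ_s m g → P = 0.46×1070/(cos 39° + 0.46 sin 39°) = 491/1.067 = 461 N.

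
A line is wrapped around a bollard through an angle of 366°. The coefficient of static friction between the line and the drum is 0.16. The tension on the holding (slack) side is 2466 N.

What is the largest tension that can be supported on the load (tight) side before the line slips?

T_max ≈ 6850 N

At impending slip the capstan equation gives T₂/T₁ = e^{μβ} with β in radians.
β = 366° × π/180 = 6.388 rad.
e^{μβ} = e^{0.16×6.388} = 2.779.
T₂ = T₁ · e^{μβ} = 2466 × 2.779 = 6850 N.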